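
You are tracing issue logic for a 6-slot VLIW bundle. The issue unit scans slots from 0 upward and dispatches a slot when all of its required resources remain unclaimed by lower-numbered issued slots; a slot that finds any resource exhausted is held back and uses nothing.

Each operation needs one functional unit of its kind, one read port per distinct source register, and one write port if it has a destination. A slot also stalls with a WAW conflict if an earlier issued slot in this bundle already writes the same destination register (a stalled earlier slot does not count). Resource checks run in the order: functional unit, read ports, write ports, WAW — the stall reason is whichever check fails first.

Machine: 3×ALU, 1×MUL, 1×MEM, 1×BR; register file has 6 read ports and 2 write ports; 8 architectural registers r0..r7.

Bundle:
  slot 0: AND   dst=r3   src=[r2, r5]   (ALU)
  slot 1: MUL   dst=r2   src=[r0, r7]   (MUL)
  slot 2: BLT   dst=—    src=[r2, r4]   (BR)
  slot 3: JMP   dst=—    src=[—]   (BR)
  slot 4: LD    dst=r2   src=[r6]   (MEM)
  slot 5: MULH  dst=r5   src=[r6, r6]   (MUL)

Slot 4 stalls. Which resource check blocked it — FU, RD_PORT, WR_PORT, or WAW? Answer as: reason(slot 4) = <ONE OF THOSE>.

(0) want 1×ALU +2rd +1wr — yes → AL2|MU1|ME1|BR1|rd4|wr1
(1) want 1×MUL +2rd +1wr — yes → AL2|MU0|ME1|BR1|rd2|wr0
(2) want 1×BR +2rd +0wr — yes → AL2|MU0|ME1|BR0|rd0|wr0
(3) want 1×BR +0rd +0wr — FU → AL2|MU0|ME1|BR0|rd0|wr0
(4) want 1×MEM +1rd +1wr — RD_PORT → AL2|MU0|ME1|BR0|rd0|wr0
(5) want 1×MUL +1rd +1wr — FU → AL2|MU0|ME1|BR0|rd0|wr0

reason(slot 4) = RD_PORT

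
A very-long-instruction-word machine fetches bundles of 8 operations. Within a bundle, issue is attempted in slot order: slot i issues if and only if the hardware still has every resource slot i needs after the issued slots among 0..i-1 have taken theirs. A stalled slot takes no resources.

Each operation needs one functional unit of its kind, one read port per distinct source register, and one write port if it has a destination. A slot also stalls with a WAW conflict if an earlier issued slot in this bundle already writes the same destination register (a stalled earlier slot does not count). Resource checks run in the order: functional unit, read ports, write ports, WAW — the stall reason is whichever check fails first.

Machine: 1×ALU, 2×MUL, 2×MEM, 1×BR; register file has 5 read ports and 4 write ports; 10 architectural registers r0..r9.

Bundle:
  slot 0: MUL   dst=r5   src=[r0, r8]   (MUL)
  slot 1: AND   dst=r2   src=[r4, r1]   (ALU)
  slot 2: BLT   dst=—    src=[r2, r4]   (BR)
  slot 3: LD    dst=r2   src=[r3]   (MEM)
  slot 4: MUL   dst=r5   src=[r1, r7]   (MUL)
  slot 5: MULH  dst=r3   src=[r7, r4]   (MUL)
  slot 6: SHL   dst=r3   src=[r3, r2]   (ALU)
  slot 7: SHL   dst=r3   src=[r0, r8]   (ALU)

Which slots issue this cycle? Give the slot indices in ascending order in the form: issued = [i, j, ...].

issued = [0, 1]

  0. MUL→r5 ⇒ go  {1A/1Mu/2Ld/1B | 3r 3w}
  1. ALU→r2 ⇒ go  {0A/1Mu/2Ld/1B | 1r 2w}
  2. BR ⇒ no(RD_PORT)  {0A/1Mu/2Ld/1B | 1r 2w}
  3. MEM→r2 ⇒ no(WAW)  {0A/1Mu/2Ld/1B | 1r 2w}
  4. MUL→r5 ⇒ no(RD_PORT)  {0A/1Mu/2Ld/1B | 1r 2w}
  5. MUL→r3 ⇒ no(RD_PORT)  {0A/1Mu/2Ld/1B | 1r 2w}
  6. ALU→r3 ⇒ no(FU)  {0A/1Mu/2Ld/1B | 1r 2w}
  7. ALU→r3 ⇒ no(FU)  {0A/1Mu/2Ld/1B | 1r 2w}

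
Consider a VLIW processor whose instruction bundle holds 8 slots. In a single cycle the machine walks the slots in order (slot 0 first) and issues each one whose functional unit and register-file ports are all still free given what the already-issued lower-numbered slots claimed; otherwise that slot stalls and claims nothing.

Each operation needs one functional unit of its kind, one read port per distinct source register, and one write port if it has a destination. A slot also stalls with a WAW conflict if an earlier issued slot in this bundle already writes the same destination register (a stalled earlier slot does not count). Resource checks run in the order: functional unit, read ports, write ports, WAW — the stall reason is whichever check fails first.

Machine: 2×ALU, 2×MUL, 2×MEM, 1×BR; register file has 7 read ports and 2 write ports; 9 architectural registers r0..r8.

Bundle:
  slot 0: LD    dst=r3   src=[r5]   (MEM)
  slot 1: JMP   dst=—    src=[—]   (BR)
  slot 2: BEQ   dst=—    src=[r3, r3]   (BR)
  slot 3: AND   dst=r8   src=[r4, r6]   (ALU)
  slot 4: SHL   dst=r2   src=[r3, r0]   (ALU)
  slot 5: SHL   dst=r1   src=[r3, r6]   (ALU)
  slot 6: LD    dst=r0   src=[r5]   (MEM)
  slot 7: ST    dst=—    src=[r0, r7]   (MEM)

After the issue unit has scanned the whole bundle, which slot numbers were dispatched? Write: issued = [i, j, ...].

issued = [0, 1, 3, 7]

  0. MEM→r3 ⇒ go  {2A/2Mu/1Ld/1B | 6r 1w}
  1. BR ⇒ go  {2A/2Mu/1Ld/0B | 6r 1w}
  2. BR ⇒ no(FU)  {2A/2Mu/1Ld/0B | 6r 1w}
  3. ALU→r8 ⇒ go  {1A/2Mu/1Ld/0B | 4r 0w}
  4. ALU→r2 ⇒ no(WR_PORT)  {1A/2Mu/1Ld/0B | 4r 0w}
  5. ALU→r1 ⇒ no(WR_PORT)  {1A/2Mu/1Ld/0B | 4r 0w}
  6. MEM→r0 ⇒ no(WR_PORT)  {1A/2Mu/1Ld/0B | 4r 0w}
  7. MEM ⇒ go  {1A/2Mu/0Ld/0B | 2r 0w}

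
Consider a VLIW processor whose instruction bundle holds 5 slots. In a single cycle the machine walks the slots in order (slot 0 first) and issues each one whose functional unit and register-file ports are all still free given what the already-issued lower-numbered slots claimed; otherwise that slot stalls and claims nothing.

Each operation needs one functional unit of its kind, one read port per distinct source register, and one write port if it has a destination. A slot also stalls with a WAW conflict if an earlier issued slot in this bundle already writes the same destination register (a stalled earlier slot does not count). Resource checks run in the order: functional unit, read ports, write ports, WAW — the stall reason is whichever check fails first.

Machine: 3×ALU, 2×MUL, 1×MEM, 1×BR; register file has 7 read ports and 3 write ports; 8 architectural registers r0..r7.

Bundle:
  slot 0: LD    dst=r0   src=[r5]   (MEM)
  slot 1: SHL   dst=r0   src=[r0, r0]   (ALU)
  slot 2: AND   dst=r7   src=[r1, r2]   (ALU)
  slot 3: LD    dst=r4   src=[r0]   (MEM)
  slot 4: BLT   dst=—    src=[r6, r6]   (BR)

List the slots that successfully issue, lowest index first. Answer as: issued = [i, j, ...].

issued = [0, 2, 4]

slot 0 (MEM): ISSUE — free A3,Mu2,Ld0,B1 rp6 wp2
slot 1 (ALU): stall WAW — free A3,Mu2,Ld0,B1 rp6 wp2
slot 2 (ALU): ISSUE — free A2,Mu2,Ld0,B1 rp4 wp1
slot 3 (MEM): stall FU — free A2,Mu2,Ld0,B1 rp4 wp1
slot 4 (BR): ISSUE — free A2,Mu2,Ld0,B0 rp3 wp1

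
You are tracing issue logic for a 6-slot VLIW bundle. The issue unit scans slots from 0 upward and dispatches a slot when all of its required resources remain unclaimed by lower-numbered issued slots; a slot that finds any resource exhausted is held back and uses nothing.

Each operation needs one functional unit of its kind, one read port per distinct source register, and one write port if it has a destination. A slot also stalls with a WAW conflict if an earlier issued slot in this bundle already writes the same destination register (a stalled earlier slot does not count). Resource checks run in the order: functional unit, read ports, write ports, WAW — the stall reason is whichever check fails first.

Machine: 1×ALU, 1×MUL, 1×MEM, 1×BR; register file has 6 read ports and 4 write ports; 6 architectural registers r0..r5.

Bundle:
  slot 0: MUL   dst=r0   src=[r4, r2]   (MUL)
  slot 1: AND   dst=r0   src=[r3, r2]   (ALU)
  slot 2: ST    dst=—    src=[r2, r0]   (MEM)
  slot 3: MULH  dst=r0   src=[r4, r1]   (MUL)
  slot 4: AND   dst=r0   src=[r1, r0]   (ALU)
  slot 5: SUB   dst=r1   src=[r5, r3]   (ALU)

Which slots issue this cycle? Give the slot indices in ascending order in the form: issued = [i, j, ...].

(0) want 1×MUL +2rd +1wr — yes → AL1|MU0|ME1|BR1|rd4|wr3
(1) want 1×ALU +2rd +1wr — WAW → AL1|MU0|ME1|BR1|rd4|wr3
(2) want 1×MEM +2rd +0wr — yes → AL1|MU0|ME0|BR1|rd2|wr3
(3) want 1×MUL +2rd +1wr — FU → AL1|MU0|ME0|BR1|rd2|wr3
(4) want 1×ALU +2rd +1wr — WAW → AL1|MU0|ME0|BR1|rd2|wr3
(5) want 1×ALU +2rd +1wr — yes → AL0|MU0|ME0|BR1|rd0|wr2

issued = [0, 2, 5]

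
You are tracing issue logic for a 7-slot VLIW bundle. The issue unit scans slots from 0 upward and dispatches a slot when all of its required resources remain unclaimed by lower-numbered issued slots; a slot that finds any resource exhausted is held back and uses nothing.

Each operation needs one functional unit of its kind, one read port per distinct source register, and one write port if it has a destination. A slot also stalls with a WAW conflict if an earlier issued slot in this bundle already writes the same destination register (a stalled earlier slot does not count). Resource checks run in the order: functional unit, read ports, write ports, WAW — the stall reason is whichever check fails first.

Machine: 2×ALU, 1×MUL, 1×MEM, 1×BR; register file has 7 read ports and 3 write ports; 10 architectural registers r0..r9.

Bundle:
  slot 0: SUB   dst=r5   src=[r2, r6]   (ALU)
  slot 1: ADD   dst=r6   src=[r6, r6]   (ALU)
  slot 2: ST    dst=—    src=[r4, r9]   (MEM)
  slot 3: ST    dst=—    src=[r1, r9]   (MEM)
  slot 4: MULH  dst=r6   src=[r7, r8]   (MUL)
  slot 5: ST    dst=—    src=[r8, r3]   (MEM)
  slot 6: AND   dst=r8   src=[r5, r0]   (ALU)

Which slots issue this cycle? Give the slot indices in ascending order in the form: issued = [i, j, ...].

slot 0 (ALU): ISSUE — free A1,Mu1,Ld1,B1 rp5 wp2
slot 1 (ALU): ISSUE — free A0,Mu1,Ld1,B1 rp4 wp1
slot 2 (MEM): ISSUE — free A0,Mu1,Ld0,B1 rp2 wp1
slot 3 (MEM): stall FU — free A0,Mu1,Ld0,B1 rp2 wp1
slot 4 (MUL): stall WAW — free A0,Mu1,Ld0,B1 rp2 wp1
slot 5 (MEM): stall FU — free A0,Mu1,Ld0,B1 rp2 wp1
slot 6 (ALU): stall FU — free A0,Mu1,Ld0,B1 rp2 wp1

issued = [0, 1, 2]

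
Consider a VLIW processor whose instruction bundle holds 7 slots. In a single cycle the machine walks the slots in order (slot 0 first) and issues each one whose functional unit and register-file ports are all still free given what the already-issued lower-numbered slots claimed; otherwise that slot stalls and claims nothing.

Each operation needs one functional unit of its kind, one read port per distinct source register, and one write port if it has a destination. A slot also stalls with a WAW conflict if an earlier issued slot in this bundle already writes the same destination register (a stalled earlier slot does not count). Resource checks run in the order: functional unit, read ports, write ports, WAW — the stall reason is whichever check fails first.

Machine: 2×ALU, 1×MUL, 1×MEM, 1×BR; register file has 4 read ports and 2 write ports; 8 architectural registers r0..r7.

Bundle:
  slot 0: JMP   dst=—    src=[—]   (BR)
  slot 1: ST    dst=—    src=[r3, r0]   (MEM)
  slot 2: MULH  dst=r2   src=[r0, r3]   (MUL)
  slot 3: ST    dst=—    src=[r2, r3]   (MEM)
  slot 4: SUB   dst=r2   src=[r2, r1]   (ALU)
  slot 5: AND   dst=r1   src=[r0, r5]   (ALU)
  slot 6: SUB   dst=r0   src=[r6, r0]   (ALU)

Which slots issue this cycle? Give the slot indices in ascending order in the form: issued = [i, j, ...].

(0) want 1×BR +0rd +0wr — yes → AL2|MU1|ME1|BR0|rd4|wr2
(1) want 1×MEM +2rd +0wr — yes → AL2|MU1|ME0|BR0|rd2|wr2
(2) want 1×MUL +2rd +1wr — yes → AL2|MU0|ME0|BR0|rd0|wr1
(3) want 1×MEM +2rd +0wr — FU → AL2|MU0|ME0|BR0|rd0|wr1
(4) want 1×ALU +2rd +1wr — RD_PORT → AL2|MU0|ME0|BR0|rd0|wr1
(5) want 1×ALU +2rd +1wr — RD_PORT → AL2|MU0|ME0|BR0|rd0|wr1
(6) want 1×ALU +2rd +1wr — RD_PORT → AL2|MU0|ME0|BR0|rd0|wr1

issued = [0, 1, 2]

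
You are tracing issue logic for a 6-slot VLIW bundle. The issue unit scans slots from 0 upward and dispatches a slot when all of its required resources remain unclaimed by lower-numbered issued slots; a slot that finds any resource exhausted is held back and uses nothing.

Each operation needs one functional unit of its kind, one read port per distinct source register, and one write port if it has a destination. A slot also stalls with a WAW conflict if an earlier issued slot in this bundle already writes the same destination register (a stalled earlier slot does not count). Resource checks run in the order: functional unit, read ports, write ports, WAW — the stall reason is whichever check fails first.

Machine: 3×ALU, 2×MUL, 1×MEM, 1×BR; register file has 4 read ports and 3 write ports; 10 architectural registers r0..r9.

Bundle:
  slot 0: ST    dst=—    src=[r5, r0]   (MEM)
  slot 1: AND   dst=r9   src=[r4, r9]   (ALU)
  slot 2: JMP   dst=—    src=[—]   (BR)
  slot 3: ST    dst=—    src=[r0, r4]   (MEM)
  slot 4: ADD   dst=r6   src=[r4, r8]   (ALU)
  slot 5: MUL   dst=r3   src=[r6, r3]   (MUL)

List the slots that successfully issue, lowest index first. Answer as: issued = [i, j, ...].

slot 0 (MEM): ISSUE — free A3,Mu2,Ld0,B1 rp2 wp3
slot 1 (ALU): ISSUE — free A2,Mu2,Ld0,B1 rp0 wp2
slot 2 (BR): ISSUE — free A2,Mu2,Ld0,B0 rp0 wp2
slot 3 (MEM): stall FU — free A2,Mu2,Ld0,B0 rp0 wp2
slot 4 (ALU): stall RD_PORT — free A2,Mu2,Ld0,B0 rp0 wp2
slot 5 (MUL): stall RD_PORT — free A2,Mu2,Ld0,B0 rp0 wp2

issued = [0, 1, 2]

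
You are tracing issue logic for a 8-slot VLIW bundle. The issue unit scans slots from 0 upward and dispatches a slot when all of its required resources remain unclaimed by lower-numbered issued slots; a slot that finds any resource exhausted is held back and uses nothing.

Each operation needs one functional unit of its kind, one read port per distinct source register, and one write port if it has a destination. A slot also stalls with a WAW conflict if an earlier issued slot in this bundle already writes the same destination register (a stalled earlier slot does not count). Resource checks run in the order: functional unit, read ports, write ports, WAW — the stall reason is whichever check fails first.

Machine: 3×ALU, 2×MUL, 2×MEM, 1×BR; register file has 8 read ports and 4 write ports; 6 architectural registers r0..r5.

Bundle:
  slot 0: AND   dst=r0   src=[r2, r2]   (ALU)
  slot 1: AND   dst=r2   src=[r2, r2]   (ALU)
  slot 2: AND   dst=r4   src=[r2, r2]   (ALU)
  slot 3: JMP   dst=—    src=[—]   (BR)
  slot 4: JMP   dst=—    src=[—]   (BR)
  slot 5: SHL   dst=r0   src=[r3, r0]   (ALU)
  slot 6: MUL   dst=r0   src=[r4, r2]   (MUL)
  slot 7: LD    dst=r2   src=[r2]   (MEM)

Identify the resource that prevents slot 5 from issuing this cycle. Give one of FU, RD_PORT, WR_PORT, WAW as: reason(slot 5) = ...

slot 0 (ALU): ISSUE — free A2,Mu2,Ld2,B1 rp7 wp3
slot 1 (ALU): ISSUE — free A1,Mu2,Ld2,B1 rp6 wp2
slot 2 (ALU): ISSUE — free A0,Mu2,Ld2,B1 rp5 wp1
slot 3 (BR): ISSUE — free A0,Mu2,Ld2,B0 rp5 wp1
slot 4 (BR): stall FU — free A0,Mu2,Ld2,B0 rp5 wp1
slot 5 (ALU): stall FU — free A0,Mu2,Ld2,B0 rp5 wp1
slot 6 (MUL): stall WAW — free A0,Mu2,Ld2,B0 rp5 wp1
slot 7 (MEM): stall WAW — free A0,Mu2,Ld2,B0 rp5 wp1

reason(slot 5) = FU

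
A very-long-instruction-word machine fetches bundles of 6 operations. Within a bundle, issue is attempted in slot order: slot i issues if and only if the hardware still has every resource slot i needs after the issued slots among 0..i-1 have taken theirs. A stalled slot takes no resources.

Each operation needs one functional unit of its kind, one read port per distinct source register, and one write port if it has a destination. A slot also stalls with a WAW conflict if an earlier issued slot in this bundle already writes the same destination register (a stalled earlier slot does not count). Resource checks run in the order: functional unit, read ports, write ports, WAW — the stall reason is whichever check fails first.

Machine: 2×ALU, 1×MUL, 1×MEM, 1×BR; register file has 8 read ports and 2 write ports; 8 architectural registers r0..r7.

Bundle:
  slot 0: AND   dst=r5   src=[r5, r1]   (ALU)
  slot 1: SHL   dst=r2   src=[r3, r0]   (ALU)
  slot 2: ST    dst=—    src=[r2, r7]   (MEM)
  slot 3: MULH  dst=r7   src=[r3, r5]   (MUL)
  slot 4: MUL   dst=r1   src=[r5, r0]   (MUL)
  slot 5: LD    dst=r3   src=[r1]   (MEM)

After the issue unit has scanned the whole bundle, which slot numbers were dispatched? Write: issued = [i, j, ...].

issued = [0, 1, 2]

[0] ALU needs rd=2 wr=1: ok; after: ALU=1 MUL=1 MEM=1 BR=1, R=6, W=1
[1] ALU needs rd=2 wr=1: ok; after: ALU=0 MUL=1 MEM=1 BR=1, R=4, W=0
[2] MEM needs rd=2 wr=0: ok; after: ALU=0 MUL=1 MEM=0 BR=1, R=2, W=0
[3] MUL needs rd=2 wr=1: WR_PORT; after: ALU=0 MUL=1 MEM=0 BR=1, R=2, W=0
[4] MUL needs rd=2 wr=1: WR_PORT; after: ALU=0 MUL=1 MEM=0 BR=1, R=2, W=0
[5] MEM needs rd=1 wr=1: FU; after: ALU=0 MUL=1 MEM=0 BR=1, R=2, W=0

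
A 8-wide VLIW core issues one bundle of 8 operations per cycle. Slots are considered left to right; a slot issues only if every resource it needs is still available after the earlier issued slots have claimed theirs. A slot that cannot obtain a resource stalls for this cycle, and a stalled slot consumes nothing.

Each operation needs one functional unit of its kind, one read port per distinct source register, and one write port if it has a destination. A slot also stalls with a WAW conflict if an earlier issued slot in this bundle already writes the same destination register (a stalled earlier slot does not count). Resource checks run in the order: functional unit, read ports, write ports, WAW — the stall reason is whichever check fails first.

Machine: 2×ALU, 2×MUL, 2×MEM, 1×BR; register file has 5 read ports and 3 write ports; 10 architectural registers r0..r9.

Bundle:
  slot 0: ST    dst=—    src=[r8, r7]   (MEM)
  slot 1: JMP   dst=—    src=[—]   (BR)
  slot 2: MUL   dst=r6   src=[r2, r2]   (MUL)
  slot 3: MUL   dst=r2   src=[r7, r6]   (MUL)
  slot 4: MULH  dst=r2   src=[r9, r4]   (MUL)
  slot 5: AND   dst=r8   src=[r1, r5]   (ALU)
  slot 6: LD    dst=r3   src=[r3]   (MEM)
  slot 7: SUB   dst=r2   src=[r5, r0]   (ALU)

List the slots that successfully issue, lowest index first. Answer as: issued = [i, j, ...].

issued = [0, 1, 2, 3]

  0. MEM ⇒ go  {2A/2Mu/1Ld/1B | 3r 3w}
  1. BR ⇒ go  {2A/2Mu/1Ld/0B | 3r 3w}
  2. MUL→r6 ⇒ go  {2A/1Mu/1Ld/0B | 2r 2w}
  3. MUL→r2 ⇒ go  {2A/0Mu/1Ld/0B | 0r 1w}
  4. MUL→r2 ⇒ no(FU)  {2A/0Mu/1Ld/0B | 0r 1w}
  5. ALU→r8 ⇒ no(RD_PORT)  {2A/0Mu/1Ld/0B | 0r 1w}
  6. MEM→r3 ⇒ no(RD_PORT)  {2A/0Mu/1Ld/0B | 0r 1w}
  7. ALU→r2 ⇒ no(RD_PORT)  {2A/0Mu/1Ld/0B | 0r 1w}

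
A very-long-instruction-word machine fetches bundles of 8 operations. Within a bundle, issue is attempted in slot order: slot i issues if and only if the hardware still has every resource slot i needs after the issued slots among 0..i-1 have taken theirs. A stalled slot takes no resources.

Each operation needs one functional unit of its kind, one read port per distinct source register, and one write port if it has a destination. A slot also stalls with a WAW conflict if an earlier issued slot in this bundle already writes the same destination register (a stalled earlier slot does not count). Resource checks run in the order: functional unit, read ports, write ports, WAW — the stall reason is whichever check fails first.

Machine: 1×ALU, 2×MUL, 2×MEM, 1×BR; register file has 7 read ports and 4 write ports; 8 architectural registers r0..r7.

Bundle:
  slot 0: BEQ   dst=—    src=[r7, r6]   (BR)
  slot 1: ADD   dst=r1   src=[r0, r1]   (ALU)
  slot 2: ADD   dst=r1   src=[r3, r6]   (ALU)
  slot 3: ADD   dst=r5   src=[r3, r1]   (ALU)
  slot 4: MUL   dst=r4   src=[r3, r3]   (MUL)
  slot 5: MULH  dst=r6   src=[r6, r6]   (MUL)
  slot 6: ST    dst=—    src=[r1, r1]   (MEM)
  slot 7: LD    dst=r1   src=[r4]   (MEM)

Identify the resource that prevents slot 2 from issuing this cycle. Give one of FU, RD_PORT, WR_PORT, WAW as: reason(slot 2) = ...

  0. BR ⇒ go  {1A/2Mu/2Ld/0B | 5r 4w}
  1. ALU→r1 ⇒ go  {0A/2Mu/2Ld/0B | 3r 3w}
  2. ALU→r1 ⇒ no(FU)  {0A/2Mu/2Ld/0B | 3r 3w}
  3. ALU→r5 ⇒ no(FU)  {0A/2Mu/2Ld/0B | 3r 3w}
  4. MUL→r4 ⇒ go  {0A/1Mu/2Ld/0B | 2r 2w}
  5. MUL→r6 ⇒ go  {0A/0Mu/2Ld/0B | 1r 1w}
  6. MEM ⇒ go  {0A/0Mu/1Ld/0B | 0r 1w}
  7. MEM→r1 ⇒ no(RD_PORT)  {0A/0Mu/1Ld/0B | 0r 1w}

reason(slot 2) = FU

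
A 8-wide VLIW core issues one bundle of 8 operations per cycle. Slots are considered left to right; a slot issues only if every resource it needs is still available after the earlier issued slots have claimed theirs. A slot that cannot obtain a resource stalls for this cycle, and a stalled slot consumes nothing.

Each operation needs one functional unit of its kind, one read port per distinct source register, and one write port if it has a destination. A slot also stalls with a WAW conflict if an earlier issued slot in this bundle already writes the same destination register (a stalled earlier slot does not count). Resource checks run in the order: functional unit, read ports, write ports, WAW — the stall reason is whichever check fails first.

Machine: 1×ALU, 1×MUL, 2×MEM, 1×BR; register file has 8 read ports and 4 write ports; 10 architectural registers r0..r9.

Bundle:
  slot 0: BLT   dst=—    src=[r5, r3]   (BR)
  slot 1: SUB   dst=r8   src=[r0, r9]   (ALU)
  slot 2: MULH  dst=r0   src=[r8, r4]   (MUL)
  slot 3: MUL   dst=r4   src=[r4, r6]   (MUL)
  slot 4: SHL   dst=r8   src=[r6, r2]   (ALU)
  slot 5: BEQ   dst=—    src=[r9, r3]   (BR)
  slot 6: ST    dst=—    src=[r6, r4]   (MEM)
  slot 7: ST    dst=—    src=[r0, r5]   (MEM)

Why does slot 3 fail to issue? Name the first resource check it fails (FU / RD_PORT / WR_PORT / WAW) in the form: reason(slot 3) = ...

reason(slot 3) = FU

slot 0 (BR): ISSUE — free A1,Mu1,Ld2,B0 rp6 wp4
slot 1 (ALU): ISSUE — free A0,Mu1,Ld2,B0 rp4 wp3
slot 2 (MUL): ISSUE — free A0,Mu0,Ld2,B0 rp2 wp2
slot 3 (MUL): stall FU — free A0,Mu0,Ld2,B0 rp2 wp2
slot 4 (ALU): stall FU — free A0,Mu0,Ld2,B0 rp2 wp2
slot 5 (BR): stall FU — free A0,Mu0,Ld2,B0 rp2 wp2
slot 6 (MEM): ISSUE — free A0,Mu0,Ld1,B0 rp0 wp2
slot 7 (MEM): stall RD_PORT — free A0,Mu0,Ld1,B0 rp0 wp2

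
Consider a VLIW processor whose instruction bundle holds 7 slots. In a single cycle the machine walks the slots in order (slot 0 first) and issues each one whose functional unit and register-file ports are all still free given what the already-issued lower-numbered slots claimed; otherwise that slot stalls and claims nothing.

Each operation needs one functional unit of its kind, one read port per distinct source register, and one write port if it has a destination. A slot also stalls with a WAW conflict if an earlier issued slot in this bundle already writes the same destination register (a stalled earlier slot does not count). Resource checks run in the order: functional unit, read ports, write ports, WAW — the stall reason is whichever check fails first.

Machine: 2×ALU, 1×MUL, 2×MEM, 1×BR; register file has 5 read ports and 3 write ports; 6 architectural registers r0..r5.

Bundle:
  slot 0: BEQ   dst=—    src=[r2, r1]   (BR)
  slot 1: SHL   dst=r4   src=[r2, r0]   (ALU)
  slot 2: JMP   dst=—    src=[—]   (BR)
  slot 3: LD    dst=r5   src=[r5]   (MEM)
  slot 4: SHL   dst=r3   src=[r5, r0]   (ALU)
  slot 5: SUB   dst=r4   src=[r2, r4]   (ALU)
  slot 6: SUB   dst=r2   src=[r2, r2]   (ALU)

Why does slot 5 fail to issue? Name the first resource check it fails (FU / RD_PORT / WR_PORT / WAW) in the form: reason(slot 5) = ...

(0) want 1×BR +2rd +0wr — yes → AL2|MU1|ME2|BR0|rd3|wr3
(1) want 1×ALU +2rd +1wr — yes → AL1|MU1|ME2|BR0|rd1|wr2
(2) want 1×BR +0rd +0wr — FU → AL1|MU1|ME2|BR0|rd1|wr2
(3) want 1×MEM +1rd +1wr — yes → AL1|MU1|ME1|BR0|rd0|wr1
(4) want 1×ALU +2rd +1wr — RD_PORT → AL1|MU1|ME1|BR0|rd0|wr1
(5) want 1×ALU +2rd +1wr — RD_PORT → AL1|MU1|ME1|BR0|rd0|wr1
(6) want 1×ALU +1rd +1wr — RD_PORT → AL1|MU1|ME1|BR0|rd0|wr1

reason(slot 5) = RD_PORT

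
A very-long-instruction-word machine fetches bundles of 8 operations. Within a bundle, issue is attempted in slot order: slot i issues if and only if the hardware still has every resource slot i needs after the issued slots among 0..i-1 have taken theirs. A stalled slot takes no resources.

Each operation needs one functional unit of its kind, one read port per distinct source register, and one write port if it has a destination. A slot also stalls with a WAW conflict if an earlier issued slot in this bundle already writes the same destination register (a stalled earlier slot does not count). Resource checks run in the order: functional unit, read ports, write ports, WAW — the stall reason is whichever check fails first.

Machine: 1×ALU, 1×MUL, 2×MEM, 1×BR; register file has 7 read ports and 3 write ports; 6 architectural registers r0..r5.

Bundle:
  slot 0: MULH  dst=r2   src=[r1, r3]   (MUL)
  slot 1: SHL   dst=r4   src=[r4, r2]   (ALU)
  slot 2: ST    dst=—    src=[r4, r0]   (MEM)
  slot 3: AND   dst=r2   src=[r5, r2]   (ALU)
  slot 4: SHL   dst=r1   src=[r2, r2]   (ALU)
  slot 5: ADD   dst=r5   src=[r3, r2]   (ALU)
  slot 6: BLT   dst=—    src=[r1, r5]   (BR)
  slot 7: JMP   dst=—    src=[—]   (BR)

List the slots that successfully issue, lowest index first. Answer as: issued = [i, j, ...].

[0] MUL needs rd=2 wr=1: ok; after: ALU=1 MUL=0 MEM=2 BR=1, R=5, W=2
[1] ALU needs rd=2 wr=1: ok; after: ALU=0 MUL=0 MEM=2 BR=1, R=3, W=1
[2] MEM needs rd=2 wr=0: ok; after: ALU=0 MUL=0 MEM=1 BR=1, R=1, W=1
[3] ALU needs rd=2 wr=1: FU; after: ALU=0 MUL=0 MEM=1 BR=1, R=1, W=1
[4] ALU needs rd=1 wr=1: FU; after: ALU=0 MUL=0 MEM=1 BR=1, R=1, W=1
[5] ALU needs rd=2 wr=1: FU; after: ALU=0 MUL=0 MEM=1 BR=1, R=1, W=1
[6] BR needs rd=2 wr=0: RD_PORT; after: ALU=0 MUL=0 MEM=1 BR=1, R=1, W=1
[7] BR needs rd=0 wr=0: ok; after: ALU=0 MUL=0 MEM=1 BR=0, R=1, W=1

issued = [0, 1, 2, 7]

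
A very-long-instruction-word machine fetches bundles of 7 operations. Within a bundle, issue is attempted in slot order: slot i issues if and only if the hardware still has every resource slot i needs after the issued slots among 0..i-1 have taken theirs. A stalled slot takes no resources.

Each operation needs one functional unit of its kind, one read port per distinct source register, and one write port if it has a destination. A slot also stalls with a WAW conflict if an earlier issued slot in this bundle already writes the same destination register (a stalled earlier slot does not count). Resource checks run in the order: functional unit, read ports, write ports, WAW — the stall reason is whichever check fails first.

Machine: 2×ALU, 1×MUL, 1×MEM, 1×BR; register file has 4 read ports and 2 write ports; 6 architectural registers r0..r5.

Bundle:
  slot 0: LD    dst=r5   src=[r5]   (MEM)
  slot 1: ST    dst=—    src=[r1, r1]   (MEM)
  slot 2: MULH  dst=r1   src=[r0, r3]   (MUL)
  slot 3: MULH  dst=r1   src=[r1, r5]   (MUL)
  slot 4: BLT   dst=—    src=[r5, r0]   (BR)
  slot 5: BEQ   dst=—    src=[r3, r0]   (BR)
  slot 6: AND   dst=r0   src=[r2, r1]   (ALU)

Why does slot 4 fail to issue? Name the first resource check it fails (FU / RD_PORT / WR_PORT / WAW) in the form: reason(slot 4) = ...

reason(slot 4) = RD_PORT

#0 MEM src=r5 dispatched  <A:2 Mu:1 Ld:0 B:1 rd:3 wr:1>
#1 MEM src=r1,r1 held:FU  <A:2 Mu:1 Ld:0 B:1 rd:3 wr:1>
#2 MUL src=r0,r3 dispatched  <A:2 Mu:0 Ld:0 B:1 rd:1 wr:0>
#3 MUL src=r1,r5 held:FU  <A:2 Mu:0 Ld:0 B:1 rd:1 wr:0>
#4 BR src=r5,r0 held:RD_PORT  <A:2 Mu:0 Ld:0 B:1 rd:1 wr:0>
#5 BR src=r3,r0 held:RD_PORT  <A:2 Mu:0 Ld:0 B:1 rd:1 wr:0>
#6 ALU src=r2,r1 held:RD_PORT  <A:2 Mu:0 Ld:0 B:1 rd:1 wr:0>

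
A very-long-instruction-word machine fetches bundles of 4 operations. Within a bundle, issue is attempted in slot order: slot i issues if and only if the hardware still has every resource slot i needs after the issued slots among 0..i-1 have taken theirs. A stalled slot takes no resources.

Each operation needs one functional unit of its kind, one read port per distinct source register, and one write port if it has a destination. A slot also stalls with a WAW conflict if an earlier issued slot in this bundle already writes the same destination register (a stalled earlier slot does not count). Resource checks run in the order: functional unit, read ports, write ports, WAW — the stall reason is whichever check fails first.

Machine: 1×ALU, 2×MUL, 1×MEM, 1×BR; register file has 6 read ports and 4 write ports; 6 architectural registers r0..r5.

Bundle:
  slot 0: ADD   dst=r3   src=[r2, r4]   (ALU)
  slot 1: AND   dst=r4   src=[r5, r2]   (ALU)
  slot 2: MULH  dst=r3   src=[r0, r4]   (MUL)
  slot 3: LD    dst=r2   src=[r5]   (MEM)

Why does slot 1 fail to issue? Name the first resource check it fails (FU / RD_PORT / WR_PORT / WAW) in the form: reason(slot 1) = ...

reason(slot 1) = FU

  0. ALU→r3 ⇒ go  {0A/2Mu/1Ld/1B | 4r 3w}
  1. ALU→r4 ⇒ no(FU)  {0A/2Mu/1Ld/1B | 4r 3w}
  2. MUL→r3 ⇒ no(WAW)  {0A/2Mu/1Ld/1B | 4r 3w}
  3. MEM→r2 ⇒ go  {0A/2Mu/0Ld/1B | 3r 2w}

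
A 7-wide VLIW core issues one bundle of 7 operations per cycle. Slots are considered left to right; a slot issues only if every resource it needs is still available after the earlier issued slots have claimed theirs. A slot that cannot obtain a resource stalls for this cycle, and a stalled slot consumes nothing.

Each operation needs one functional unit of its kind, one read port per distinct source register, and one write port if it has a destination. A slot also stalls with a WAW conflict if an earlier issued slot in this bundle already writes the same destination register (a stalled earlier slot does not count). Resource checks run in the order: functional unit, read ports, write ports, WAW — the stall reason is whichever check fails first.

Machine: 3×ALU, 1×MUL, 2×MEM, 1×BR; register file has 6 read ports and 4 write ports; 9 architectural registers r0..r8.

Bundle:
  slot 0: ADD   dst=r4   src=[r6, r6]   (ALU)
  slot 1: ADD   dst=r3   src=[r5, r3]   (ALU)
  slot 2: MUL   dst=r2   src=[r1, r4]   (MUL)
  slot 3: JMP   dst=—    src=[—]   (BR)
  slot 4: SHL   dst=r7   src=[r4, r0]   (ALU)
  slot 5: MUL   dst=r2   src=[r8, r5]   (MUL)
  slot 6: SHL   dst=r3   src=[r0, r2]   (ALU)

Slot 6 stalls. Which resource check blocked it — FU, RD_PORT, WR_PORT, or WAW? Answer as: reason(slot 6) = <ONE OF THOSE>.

reason(slot 6) = RD_PORT

[0] ALU needs rd=1 wr=1: ok; after: ALU=2 MUL=1 MEM=2 BR=1, R=5, W=3
[1] ALU needs rd=2 wr=1: ok; after: ALU=1 MUL=1 MEM=2 BR=1, R=3, W=2
[2] MUL needs rd=2 wr=1: ok; after: ALU=1 MUL=0 MEM=2 BR=1, R=1, W=1
[3] BR needs rd=0 wr=0: ok; after: ALU=1 MUL=0 MEM=2 BR=0, R=1, W=1
[4] ALU needs rd=2 wr=1: RD_PORT; after: ALU=1 MUL=0 MEM=2 BR=0, R=1, W=1
[5] MUL needs rd=2 wr=1: FU; after: ALU=1 MUL=0 MEM=2 BR=0, R=1, W=1
[6] ALU needs rd=2 wr=1: RD_PORT; after: ALU=1 MUL=0 MEM=2 BR=0, R=1, W=1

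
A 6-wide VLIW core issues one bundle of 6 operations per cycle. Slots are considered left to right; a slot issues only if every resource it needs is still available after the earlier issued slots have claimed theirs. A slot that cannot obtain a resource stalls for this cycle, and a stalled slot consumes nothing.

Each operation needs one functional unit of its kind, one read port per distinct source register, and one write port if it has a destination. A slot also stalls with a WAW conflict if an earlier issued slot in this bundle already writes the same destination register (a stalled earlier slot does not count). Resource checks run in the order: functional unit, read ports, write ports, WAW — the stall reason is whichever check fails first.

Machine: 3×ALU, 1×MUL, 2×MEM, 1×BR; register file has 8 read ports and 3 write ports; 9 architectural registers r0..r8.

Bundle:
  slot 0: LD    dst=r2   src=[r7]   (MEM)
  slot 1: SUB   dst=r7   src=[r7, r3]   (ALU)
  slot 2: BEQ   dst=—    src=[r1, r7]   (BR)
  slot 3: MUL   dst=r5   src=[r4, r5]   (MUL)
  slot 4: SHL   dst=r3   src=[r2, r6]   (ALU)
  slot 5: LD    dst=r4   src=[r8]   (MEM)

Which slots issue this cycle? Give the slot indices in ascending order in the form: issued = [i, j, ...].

[0] MEM needs rd=1 wr=1: ok; after: ALU=3 MUL=1 MEM=1 BR=1, R=7, W=2
[1] ALU needs rd=2 wr=1: ok; after: ALU=2 MUL=1 MEM=1 BR=1, R=5, W=1
[2] BR needs rd=2 wr=0: ok; after: ALU=2 MUL=1 MEM=1 BR=0, R=3, W=1
[3] MUL needs rd=2 wr=1: ok; after: ALU=2 MUL=0 MEM=1 BR=0, R=1, W=0
[4] ALU needs rd=2 wr=1: RD_PORT; after: ALU=2 MUL=0 MEM=1 BR=0, R=1, W=0
[5] MEM needs rd=1 wr=1: WR_PORT; after: ALU=2 MUL=0 MEM=1 BR=0, R=1, W=0

issued = [0, 1, 2, 3]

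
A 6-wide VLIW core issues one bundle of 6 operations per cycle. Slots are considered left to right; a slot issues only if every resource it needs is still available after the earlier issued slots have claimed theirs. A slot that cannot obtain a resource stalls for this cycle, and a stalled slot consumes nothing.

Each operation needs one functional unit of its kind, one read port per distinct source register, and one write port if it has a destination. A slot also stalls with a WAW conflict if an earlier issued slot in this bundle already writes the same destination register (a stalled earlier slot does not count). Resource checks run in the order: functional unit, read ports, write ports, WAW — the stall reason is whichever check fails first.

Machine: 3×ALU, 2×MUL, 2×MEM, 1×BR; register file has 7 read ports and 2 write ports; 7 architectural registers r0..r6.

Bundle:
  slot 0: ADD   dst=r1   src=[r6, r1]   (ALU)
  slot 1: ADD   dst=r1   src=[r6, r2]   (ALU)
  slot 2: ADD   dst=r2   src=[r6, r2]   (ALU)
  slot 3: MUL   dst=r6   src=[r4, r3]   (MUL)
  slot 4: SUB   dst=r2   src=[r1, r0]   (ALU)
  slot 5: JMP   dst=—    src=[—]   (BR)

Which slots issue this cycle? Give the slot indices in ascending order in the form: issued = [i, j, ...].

#0 ALU src=r6,r1 dispatched  <A:2 Mu:2 Ld:2 B:1 rd:5 wr:1>
#1 ALU src=r6,r2 held:WAW  <A:2 Mu:2 Ld:2 B:1 rd:5 wr:1>
#2 ALU src=r6,r2 dispatched  <A:1 Mu:2 Ld:2 B:1 rd:3 wr:0>
#3 MUL src=r4,r3 held:WR_PORT  <A:1 Mu:2 Ld:2 B:1 rd:3 wr:0>
#4 ALU src=r1,r0 held:WR_PORT  <A:1 Mu:2 Ld:2 B:1 rd:3 wr:0>
#5 BR src=- dispatched  <A:1 Mu:2 Ld:2 B:0 rd:3 wr:0>

issued = [0, 2, 5]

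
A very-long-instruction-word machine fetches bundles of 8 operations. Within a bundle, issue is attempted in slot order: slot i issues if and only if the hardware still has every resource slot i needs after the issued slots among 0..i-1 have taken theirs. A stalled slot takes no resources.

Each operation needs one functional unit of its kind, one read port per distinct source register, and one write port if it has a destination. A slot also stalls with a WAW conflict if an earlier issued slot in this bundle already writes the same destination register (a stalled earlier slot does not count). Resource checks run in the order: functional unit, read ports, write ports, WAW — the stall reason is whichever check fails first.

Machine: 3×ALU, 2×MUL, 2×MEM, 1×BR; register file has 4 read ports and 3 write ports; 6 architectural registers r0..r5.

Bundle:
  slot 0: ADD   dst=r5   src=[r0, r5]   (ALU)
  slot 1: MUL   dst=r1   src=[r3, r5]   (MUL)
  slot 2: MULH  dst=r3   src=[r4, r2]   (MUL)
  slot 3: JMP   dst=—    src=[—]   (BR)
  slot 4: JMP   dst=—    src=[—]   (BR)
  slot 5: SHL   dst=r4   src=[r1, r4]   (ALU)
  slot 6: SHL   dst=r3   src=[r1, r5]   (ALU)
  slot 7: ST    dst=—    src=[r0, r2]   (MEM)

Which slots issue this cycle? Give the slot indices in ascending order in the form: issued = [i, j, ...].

issued = [0, 1, 3]

  0. ALU→r5 ⇒ go  {2A/2Mu/2Ld/1B | 2r 2w}
  1. MUL→r1 ⇒ go  {2A/1Mu/2Ld/1B | 0r 1w}
  2. MUL→r3 ⇒ no(RD_PORT)  {2A/1Mu/2Ld/1B | 0r 1w}
  3. BR ⇒ go  {2A/1Mu/2Ld/0B | 0r 1w}
  4. BR ⇒ no(FU)  {2A/1Mu/2Ld/0B | 0r 1w}
  5. ALU→r4 ⇒ no(RD_PORT)  {2A/1Mu/2Ld/0B | 0r 1w}
  6. ALU→r3 ⇒ no(RD_PORT)  {2A/1Mu/2Ld/0B | 0r 1w}
  7. MEM ⇒ no(RD_PORT)  {2A/1Mu/2Ld/0B | 0r 1w}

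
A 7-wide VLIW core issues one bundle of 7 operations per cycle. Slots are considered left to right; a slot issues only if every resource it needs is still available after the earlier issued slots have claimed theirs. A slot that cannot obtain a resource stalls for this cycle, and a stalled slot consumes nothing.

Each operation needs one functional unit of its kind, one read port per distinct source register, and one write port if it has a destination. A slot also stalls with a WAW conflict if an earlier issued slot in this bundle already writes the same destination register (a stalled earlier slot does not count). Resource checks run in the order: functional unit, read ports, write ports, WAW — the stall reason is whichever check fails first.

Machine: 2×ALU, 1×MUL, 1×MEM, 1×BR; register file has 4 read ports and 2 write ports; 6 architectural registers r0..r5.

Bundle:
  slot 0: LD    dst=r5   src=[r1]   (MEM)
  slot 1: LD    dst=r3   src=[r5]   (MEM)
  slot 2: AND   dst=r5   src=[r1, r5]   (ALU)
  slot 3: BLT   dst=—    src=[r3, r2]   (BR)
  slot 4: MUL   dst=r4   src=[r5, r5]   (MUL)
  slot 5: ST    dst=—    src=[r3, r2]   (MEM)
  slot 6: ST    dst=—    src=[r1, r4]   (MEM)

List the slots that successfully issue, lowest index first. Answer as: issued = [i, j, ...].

issued = [0, 3, 4]

slot 0 (MEM): ISSUE — free A2,Mu1,Ld0,B1 rp3 wp1
slot 1 (MEM): stall FU — free A2,Mu1,Ld0,B1 rp3 wp1
slot 2 (ALU): stall WAW — free A2,Mu1,Ld0,B1 rp3 wp1
slot 3 (BR): ISSUE — free A2,Mu1,Ld0,B0 rp1 wp1
slot 4 (MUL): ISSUE — free A2,Mu0,Ld0,B0 rp0 wp0
slot 5 (MEM): stall FU — free A2,Mu0,Ld0,B0 rp0 wp0
slot 6 (MEM): stall FU — free A2,Mu0,Ld0,B0 rp0 wp0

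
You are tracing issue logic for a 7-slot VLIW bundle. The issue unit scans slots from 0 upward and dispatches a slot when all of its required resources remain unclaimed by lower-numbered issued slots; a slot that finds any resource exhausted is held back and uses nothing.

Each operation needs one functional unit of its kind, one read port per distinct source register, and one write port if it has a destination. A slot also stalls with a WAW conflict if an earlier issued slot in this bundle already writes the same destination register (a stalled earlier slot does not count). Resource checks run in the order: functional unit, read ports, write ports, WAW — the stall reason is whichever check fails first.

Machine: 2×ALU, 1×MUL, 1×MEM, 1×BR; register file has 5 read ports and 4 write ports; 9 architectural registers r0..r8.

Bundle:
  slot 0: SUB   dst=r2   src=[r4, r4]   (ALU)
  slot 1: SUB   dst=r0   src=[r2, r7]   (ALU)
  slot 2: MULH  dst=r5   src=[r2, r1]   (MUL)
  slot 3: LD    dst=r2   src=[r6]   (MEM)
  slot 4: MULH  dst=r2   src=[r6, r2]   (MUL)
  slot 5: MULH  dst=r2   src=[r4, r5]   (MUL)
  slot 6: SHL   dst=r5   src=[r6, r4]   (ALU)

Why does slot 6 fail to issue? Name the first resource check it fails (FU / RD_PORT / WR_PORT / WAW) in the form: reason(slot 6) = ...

slot 0 (ALU): ISSUE — free A1,Mu1,Ld1,B1 rp4 wp3
slot 1 (ALU): ISSUE — free A0,Mu1,Ld1,B1 rp2 wp2
slot 2 (MUL): ISSUE — free A0,Mu0,Ld1,B1 rp0 wp1
slot 3 (MEM): stall RD_PORT — free A0,Mu0,Ld1,B1 rp0 wp1
slot 4 (MUL): stall FU — free A0,Mu0,Ld1,B1 rp0 wp1
slot 5 (MUL): stall FU — free A0,Mu0,Ld1,B1 rp0 wp1
slot 6 (ALU): stall FU — free A0,Mu0,Ld1,B1 rp0 wp1

reason(slot 6) = FU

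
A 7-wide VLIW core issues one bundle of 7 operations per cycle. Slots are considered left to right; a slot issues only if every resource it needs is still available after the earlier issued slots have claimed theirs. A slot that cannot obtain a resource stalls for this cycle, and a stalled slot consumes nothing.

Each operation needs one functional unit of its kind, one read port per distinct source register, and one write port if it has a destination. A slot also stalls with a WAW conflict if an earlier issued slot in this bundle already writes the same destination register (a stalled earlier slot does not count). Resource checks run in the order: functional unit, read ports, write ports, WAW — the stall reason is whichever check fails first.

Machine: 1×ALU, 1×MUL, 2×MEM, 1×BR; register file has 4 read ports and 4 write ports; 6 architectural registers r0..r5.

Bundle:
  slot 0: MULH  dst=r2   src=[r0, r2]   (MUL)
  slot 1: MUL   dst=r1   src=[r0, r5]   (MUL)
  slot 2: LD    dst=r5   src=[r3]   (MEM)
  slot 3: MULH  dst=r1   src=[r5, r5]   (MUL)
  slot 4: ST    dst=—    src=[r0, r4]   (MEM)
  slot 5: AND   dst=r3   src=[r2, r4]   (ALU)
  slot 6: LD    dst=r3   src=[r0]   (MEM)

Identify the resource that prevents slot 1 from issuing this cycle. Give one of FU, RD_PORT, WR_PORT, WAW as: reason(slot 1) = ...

reason(slot 1) = FU

(0) want 1×MUL +2rd +1wr — yes → AL1|MU0|ME2|BR1|rd2|wr3
(1) want 1×MUL +2rd +1wr — FU → AL1|MU0|ME2|BR1|rd2|wr3
(2) want 1×MEM +1rd +1wr — yes → AL1|MU0|ME1|BR1|rd1|wr2
(3) want 1×MUL +1rd +1wr — FU → AL1|MU0|ME1|BR1|rd1|wr2
(4) want 1×MEM +2rd +0wr — RD_PORT → AL1|MU0|ME1|BR1|rd1|wr2
(5) want 1×ALU +2rd +1wr — RD_PORT → AL1|MU0|ME1|BR1|rd1|wr2
(6) want 1×MEM +1rd +1wr — yes → AL1|MU0|ME0|BR1|rd0|wr1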